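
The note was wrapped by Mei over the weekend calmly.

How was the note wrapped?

'calmly' marks the manner of the wrapping event.

calmly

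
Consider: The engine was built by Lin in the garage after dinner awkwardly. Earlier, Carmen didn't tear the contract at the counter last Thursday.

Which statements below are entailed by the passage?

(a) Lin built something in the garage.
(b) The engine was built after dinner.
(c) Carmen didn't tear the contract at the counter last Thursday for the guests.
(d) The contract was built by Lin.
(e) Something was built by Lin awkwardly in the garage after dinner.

(a), (b), (c), (e)

(a) Entailed — the original entails any weakening of itself; this just drops 'awkwardly', 'after dinner' and generalizes the patient.
(b) Entailed — this follows by dropping conjuncts from the building event's description.
(c) Entailed — under negation, adding a further restriction is entailed: if no such tearing event occurred, none occurred for the guests either.
(d) Not entailed — Lin built the engine, not the contract; the contract belongs to the tearing event.
(e) Entailed — the original entails any weakening of itself; this just generalizes the patient.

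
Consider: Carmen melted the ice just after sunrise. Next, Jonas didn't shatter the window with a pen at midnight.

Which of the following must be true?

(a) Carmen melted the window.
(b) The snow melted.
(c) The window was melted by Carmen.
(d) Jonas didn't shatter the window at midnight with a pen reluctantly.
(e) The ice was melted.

(d), (e)

(a) Not entailed — Carmen melted the ice, not the window; the window belongs to the shattering event.
(b) Not entailed — the ice is what melted, not the snow.
(c) Not entailed — Carmen melted the ice, not the window; the window belongs to the shattering event.
(d) Entailed — under negation, adding a further restriction is entailed: if no such shattering event occurred, none occurred reluctantly either.
(e) Entailed — this follows by dropping conjuncts from the melting event's description.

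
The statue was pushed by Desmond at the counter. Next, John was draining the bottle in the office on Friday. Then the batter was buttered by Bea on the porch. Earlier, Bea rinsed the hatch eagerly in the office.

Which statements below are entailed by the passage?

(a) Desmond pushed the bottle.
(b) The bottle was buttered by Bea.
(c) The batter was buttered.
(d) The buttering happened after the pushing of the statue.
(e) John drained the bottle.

(a) Not entailed — Desmond pushed the statue, not the bottle; the bottle belongs to the draining event.
(b) Not entailed — Bea buttered the batter, not the bottle; the bottle belongs to the draining event.
(c) Entailed — this follows by dropping conjuncts from the buttering event's description.
(d) Entailed — the narrative places the pushing before the buttering.
(e) Not entailed — 'was draining' is progressive on an accomplishment; it does not entail the completed 'drained'.

(c), (d)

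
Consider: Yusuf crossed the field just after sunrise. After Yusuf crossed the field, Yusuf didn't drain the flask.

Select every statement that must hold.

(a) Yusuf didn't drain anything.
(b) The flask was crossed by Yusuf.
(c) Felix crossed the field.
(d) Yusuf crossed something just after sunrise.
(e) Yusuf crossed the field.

(a) Not entailed — the original only denies this specific event; Yusuf may have drained something else.
(b) Not entailed — Yusuf crossed the field, not the flask; the flask belongs to the draining event.
(c) Not entailed — the passage has Yusuf crossing the field, not Felix.
(d) Entailed — the original entails any weakening of itself; this just generalizes the patient.
(e) Entailed — the original entails any weakening of itself; this just drops 'just after sunrise'.

(d), (e)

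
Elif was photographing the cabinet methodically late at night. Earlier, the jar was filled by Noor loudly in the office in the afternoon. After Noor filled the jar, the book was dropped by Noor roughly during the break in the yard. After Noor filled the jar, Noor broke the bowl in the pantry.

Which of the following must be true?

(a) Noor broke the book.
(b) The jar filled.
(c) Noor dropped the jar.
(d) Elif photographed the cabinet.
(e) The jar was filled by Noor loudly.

(a) Not entailed — Noor broke the bowl, not the book; the book belongs to the dropping event.
(b) Entailed — 'Noor filled the jar' is causative; it entails the inchoative 'the jar filled'.
(c) Not entailed — Noor dropped the book, not the jar; the jar belongs to the filling event.
(d) Not entailed — 'was photographing' is progressive on an accomplishment; it does not entail the completed 'photographed'.
(e) Entailed — dropping 'in the office', 'in the afternoon' leaves a sub-description the original still satisfies.

(b), (e)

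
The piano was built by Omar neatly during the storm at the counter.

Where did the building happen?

'at the counter' marks the location of the building event.

at the counter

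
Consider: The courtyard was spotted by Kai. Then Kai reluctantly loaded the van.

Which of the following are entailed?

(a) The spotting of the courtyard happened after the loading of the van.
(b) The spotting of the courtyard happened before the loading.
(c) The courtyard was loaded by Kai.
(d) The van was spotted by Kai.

(a) Not entailed — the narrative places the spotting before the loading, not after.
(b) Entailed — the narrative places the spotting before the loading.
(c) Not entailed — Kai loaded the van, not the courtyard; the courtyard belongs to the spotting event.
(d) Not entailed — Kai spotted the courtyard, not the van; the van belongs to the loading event.

(b)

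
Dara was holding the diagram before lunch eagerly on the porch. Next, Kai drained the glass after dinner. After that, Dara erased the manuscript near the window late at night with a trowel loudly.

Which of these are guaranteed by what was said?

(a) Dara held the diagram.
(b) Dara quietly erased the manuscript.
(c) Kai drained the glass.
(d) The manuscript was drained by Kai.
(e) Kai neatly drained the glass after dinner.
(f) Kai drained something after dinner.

(a) Entailed — 'hold' is an activity; 'was holding' entails that some holding happened, so 'held' holds.
(b) Not entailed — 'quietly' adds a manner not in (and inconsistent with) the original.
(c) Entailed — the original entails any weakening of itself; this just drops 'after dinner'.
(d) Not entailed — Kai drained the glass, not the manuscript; the manuscript belongs to the erasing event.
(e) Not entailed — 'neatly' adds information not in the original event.
(f) Entailed — this follows by dropping conjuncts from the draining event's description.

(a), (c), (f)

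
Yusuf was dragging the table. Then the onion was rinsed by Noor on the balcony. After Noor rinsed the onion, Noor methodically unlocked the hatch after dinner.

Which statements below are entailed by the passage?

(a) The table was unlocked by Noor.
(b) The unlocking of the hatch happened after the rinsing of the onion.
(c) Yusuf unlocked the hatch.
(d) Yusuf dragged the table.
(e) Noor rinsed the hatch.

(b), (d)

(a) Not entailed — Noor unlocked the hatch, not the table; the table belongs to the dragging event.
(b) Entailed — the narrative places the rinsing before the unlocking.
(c) Not entailed — the passage has Noor unlocking the hatch, not Yusuf.
(d) Entailed — 'drag' is an activity; 'was dragging' entails that some dragging happened, so 'dragged' holds.
(e) Not entailed — Noor rinsed the onion, not the hatch; the hatch belongs to the unlocking event.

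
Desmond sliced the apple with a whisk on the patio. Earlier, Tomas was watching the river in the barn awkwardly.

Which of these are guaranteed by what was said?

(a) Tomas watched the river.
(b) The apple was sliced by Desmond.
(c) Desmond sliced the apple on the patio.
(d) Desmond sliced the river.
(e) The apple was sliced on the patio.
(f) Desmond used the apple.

(a), (b), (c), (e)

(a) Entailed — 'watch' is an activity; 'was watching' entails that some watching happened, so 'watched' holds.
(b) Entailed — this follows by dropping conjuncts from the slicing event's description.
(c) Entailed — every conjunct here is already in the original slicing event.
(d) Not entailed — Desmond sliced the apple, not the river; the river belongs to the watching event.
(e) Entailed — every conjunct here is already in the original slicing event.
(f) Not entailed — the apple is the patient, not an instrument — Desmond used a whisk.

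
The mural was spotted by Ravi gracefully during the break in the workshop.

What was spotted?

'the mural' marks the patient of the spotting event.

the mural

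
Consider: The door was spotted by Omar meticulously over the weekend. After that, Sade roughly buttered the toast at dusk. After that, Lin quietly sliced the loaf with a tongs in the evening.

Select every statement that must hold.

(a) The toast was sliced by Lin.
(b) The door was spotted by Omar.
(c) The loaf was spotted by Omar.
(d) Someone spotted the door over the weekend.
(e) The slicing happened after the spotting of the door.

(a) Not entailed — Lin sliced the loaf, not the toast; the toast belongs to the buttering event.
(b) Entailed — this follows by dropping conjuncts from the spotting event's description.
(c) Not entailed — Omar spotted the door, not the loaf; the loaf belongs to the slicing event.
(d) Entailed — dropping 'meticulously' and generalizing the agent leaves a sub-description the original still satisfies.
(e) Entailed — the narrative places the spotting before the slicing.

(b), (d), (e)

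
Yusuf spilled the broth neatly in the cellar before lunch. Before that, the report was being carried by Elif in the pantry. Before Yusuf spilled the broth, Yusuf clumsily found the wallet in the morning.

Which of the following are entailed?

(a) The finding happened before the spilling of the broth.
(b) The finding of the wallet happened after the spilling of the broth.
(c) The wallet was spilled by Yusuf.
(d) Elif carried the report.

(a), (d)

(a) Entailed — the narrative places the finding before the spilling.
(b) Not entailed — the narrative places the finding before the spilling, not after.
(c) Not entailed — Yusuf spilled the broth, not the wallet; the wallet belongs to the finding event.
(d) Entailed — 'carry' is an activity; 'was carrying' entails that some carrying happened, so 'carried' holds.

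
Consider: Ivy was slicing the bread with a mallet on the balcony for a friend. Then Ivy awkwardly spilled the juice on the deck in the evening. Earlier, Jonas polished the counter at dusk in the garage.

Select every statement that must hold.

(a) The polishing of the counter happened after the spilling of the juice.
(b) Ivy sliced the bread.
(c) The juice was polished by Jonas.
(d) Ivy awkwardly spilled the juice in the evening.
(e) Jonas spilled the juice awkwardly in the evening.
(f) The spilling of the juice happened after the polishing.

(a) Not entailed — the narrative places the polishing before the spilling, not after.
(b) Not entailed — 'was slicing' is progressive on an accomplishment; it does not entail the completed 'sliced'.
(c) Not entailed — Jonas polished the counter, not the juice; the juice belongs to the spilling event.
(d) Entailed — this follows by dropping conjuncts from the spilling event's description.
(e) Not entailed — the passage has Ivy spilling the juice, not Jonas.
(f) Entailed — the narrative places the polishing before the spilling.

(d), (f)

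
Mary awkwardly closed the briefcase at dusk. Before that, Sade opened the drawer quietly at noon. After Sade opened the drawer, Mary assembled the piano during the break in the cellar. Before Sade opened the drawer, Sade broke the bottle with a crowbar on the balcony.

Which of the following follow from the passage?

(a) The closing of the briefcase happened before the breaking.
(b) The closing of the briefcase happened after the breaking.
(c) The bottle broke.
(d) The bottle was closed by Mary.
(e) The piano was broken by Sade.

(a) Not entailed — the narrative places the breaking before the closing, not after.
(b) Entailed — the narrative places the breaking before the closing.
(c) Entailed — 'Sade broke the bottle' is causative; it entails the inchoative 'the bottle broke'.
(d) Not entailed — Mary closed the briefcase, not the bottle; the bottle belongs to the breaking event.
(e) Not entailed — Sade broke the bottle, not the piano; the piano belongs to the assembling event.

(b), (c)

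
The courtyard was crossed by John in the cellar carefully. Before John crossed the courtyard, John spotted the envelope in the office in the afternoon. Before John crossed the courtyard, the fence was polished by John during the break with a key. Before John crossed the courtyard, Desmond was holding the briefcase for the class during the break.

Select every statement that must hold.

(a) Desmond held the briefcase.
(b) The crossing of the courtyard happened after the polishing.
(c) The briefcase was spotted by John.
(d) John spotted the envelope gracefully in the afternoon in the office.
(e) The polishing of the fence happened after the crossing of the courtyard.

(a), (b)

(a) Entailed — 'hold' is an activity; 'was holding' entails that some holding happened, so 'held' holds.
(b) Entailed — the narrative places the polishing before the crossing.
(c) Not entailed — John spotted the envelope, not the briefcase; the briefcase belongs to the holding event.
(d) Not entailed — 'gracefully' adds information not in the original event.
(e) Not entailed — the narrative places the polishing before the crossing, not after.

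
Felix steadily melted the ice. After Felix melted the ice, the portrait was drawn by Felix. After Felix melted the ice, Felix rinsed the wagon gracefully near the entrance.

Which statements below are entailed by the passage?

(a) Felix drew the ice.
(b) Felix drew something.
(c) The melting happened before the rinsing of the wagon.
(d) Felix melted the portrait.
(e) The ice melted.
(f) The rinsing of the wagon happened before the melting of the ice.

(b), (c), (e)

(a) Not entailed — Felix drew the portrait, not the ice; the ice belongs to the melting event.
(b) Entailed — every conjunct here is already in the original drawing event.
(c) Entailed — the narrative places the melting before the rinsing.
(d) Not entailed — Felix melted the ice, not the portrait; the portrait belongs to the drawing event.
(e) Entailed — 'Felix melted the ice' is causative; it entails the inchoative 'the ice melted'.
(f) Not entailed — the narrative places the melting before the rinsing, not after.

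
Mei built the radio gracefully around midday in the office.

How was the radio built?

'gracefully' marks the manner of the building event.

gracefully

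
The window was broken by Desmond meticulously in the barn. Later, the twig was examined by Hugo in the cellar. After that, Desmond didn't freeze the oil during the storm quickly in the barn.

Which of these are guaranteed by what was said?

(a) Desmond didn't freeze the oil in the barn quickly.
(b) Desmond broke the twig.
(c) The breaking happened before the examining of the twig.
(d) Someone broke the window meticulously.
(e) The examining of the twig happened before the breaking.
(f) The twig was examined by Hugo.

(c), (d), (f)

(a) Not entailed — dropping 'during the storm' under negation is not valid — the original leaves open that Desmond froze the oil some other way.
(b) Not entailed — Desmond broke the window, not the twig; the twig belongs to the examining event.
(c) Entailed — the narrative places the breaking before the examining.
(d) Entailed — the original entails any weakening of itself; this just drops 'in the barn' and generalizes the agent.
(e) Not entailed — the narrative places the breaking before the examining, not after.
(f) Entailed — every conjunct here is already in the original examining event.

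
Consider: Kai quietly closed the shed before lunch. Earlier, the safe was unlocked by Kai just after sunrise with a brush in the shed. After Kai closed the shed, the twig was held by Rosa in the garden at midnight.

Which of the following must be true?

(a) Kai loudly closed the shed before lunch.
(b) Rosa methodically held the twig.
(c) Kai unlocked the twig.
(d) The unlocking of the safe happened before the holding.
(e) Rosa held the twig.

(a) Not entailed — 'loudly' adds a manner not in (and inconsistent with) the original.
(b) Not entailed — 'methodically' adds information not in the original event.
(c) Not entailed — Kai unlocked the safe, not the twig; the twig belongs to the holding event.
(d) Entailed — the narrative places the unlocking before the holding.
(e) Entailed — this follows by dropping conjuncts from the holding event's description.

(d), (e)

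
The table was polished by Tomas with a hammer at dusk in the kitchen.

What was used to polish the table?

'with a hammer' marks the instrument of the polishing event.

a hammer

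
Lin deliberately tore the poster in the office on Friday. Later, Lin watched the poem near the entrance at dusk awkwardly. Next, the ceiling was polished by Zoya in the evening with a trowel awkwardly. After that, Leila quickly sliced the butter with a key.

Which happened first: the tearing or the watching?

the tearing

The connectives place the tearing before the watching.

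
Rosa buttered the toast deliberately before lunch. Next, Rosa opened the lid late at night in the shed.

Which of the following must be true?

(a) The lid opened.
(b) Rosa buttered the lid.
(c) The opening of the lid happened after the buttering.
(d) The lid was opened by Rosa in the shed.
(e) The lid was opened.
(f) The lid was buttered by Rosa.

(a), (c), (d), (e)

(a) Entailed — 'Rosa opened the lid' is causative; it entails the inchoative 'the lid opened'.
(b) Not entailed — Rosa buttered the toast, not the lid; the lid belongs to the opening event.
(c) Entailed — the narrative places the buttering before the opening.
(d) Entailed — the original entails any weakening of itself; this just drops 'late at night'.
(e) Entailed — this follows by dropping conjuncts from the opening event's description.
(f) Not entailed — Rosa buttered the toast, not the lid; the lid belongs to the opening event.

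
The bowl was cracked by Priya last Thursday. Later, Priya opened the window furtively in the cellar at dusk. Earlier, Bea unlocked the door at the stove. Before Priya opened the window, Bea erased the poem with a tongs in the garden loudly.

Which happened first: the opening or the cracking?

the cracking

The connectives place the cracking before the opening.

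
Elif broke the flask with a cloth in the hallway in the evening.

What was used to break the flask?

'with a cloth' marks the instrument of the breaking event.

a cloth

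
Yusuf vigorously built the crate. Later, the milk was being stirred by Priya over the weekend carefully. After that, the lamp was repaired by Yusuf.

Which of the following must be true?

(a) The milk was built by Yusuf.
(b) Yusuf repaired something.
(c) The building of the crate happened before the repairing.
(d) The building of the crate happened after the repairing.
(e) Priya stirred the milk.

(a) Not entailed — Yusuf built the crate, not the milk; the milk belongs to the stirring event.
(b) Entailed — every conjunct here is already in the original repairing event.
(c) Entailed — the narrative places the building before the repairing.
(d) Not entailed — the narrative places the building before the repairing, not after.
(e) Entailed — 'stir' is an activity; 'was stirring' entails that some stirring happened, so 'stirred' holds.

(b), (c), (e)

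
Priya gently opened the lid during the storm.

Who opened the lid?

'Priya' marks the agent of the opening event.

Priya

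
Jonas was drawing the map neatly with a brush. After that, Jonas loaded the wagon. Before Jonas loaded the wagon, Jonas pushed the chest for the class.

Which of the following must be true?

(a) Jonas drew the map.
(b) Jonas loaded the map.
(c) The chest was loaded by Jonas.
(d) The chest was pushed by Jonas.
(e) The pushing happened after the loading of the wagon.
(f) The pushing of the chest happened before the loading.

(a) Not entailed — 'was drawing' is progressive on an accomplishment; it does not entail the completed 'drew'.
(b) Not entailed — Jonas loaded the wagon, not the map; the map belongs to the drawing event.
(c) Not entailed — Jonas loaded the wagon, not the chest; the chest belongs to the pushing event.
(d) Entailed — every conjunct here is already in the original pushing event.
(e) Not entailed — the narrative places the pushing before the loading, not after.
(f) Entailed — the narrative places the pushing before the loading.

(d), (f)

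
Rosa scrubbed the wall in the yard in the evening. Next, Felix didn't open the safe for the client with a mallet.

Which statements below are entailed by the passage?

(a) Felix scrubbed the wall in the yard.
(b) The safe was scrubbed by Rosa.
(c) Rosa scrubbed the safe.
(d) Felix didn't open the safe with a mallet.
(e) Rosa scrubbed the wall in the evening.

(e)

(a) Not entailed — the passage has Rosa scrubbing the wall, not Felix.
(b) Not entailed — Rosa scrubbed the wall, not the safe; the safe belongs to the opening event.
(c) Not entailed — Rosa scrubbed the wall, not the safe; the safe belongs to the opening event.
(d) Not entailed — dropping 'for the client' under negation is not valid — the original leaves open that Felix opened the safe some other way.
(e) Entailed — the original entails any weakening of itself; this just drops 'in the yard'.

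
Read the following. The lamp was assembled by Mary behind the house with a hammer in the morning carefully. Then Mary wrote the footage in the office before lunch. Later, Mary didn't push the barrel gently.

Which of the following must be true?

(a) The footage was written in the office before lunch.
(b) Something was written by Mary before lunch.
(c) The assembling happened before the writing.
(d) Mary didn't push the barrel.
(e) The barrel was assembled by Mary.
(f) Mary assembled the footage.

(a), (b), (c)

(a) Entailed — this follows by dropping conjuncts from the writing event's description.
(b) Entailed — every conjunct here is already in the original writing event.
(c) Entailed — the narrative places the assembling before the writing.
(d) Not entailed — dropping 'gently' under negation is not valid — the original leaves open that Mary pushed the barrel some other way.
(e) Not entailed — Mary assembled the lamp, not the barrel; the barrel belongs to the pushing event.
(f) Not entailed — Mary assembled the lamp, not the footage; the footage belongs to the writing event.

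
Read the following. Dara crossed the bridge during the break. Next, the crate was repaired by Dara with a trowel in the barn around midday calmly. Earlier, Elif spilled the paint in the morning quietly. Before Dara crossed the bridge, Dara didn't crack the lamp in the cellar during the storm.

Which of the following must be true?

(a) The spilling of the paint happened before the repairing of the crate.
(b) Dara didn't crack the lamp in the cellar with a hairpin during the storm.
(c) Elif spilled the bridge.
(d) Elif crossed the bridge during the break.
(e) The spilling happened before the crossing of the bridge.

(a), (b)

(a) Entailed — the narrative places the spilling before the repairing.
(b) Entailed — under negation, adding a further restriction is entailed: if no such cracking event occurred, none occurred with a hairpin either.
(c) Not entailed — Elif spilled the paint, not the bridge; the bridge belongs to the crossing event.
(d) Not entailed — the passage has Dara crossing the bridge, not Elif.
(e) Not entailed — the narrative doesn't order the spilling relative to the crossing.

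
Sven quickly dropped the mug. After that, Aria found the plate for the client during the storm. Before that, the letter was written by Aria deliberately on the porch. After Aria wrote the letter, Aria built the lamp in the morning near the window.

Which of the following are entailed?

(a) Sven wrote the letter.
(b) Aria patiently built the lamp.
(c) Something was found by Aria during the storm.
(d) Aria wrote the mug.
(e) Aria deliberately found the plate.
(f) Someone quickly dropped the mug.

(c), (f)

(a) Not entailed — the passage has Aria writing the letter, not Sven.
(b) Not entailed — 'patiently' adds information not in the original event.
(c) Entailed — this follows by dropping conjuncts from the finding event's description.
(d) Not entailed — Aria wrote the letter, not the mug; the mug belongs to the dropping event.
(e) Not entailed — 'deliberately' adds information not in the original event.
(f) Entailed — this follows by dropping conjuncts from the dropping event's description.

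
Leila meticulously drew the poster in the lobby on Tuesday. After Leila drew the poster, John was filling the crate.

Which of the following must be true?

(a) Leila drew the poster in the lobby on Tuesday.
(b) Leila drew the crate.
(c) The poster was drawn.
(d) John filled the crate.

(a), (c)

(a) Entailed — this follows by dropping conjuncts from the drawing event's description.
(b) Not entailed — Leila drew the poster, not the crate; the crate belongs to the filling event.
(c) Entailed — dropping 'in the lobby', 'meticulously', 'on Tuesday' and generalizing the agent leaves a sub-description the original still satisfies.
(d) Not entailed — 'was filling' is progressive on an accomplishment; it does not entail the completed 'filled'.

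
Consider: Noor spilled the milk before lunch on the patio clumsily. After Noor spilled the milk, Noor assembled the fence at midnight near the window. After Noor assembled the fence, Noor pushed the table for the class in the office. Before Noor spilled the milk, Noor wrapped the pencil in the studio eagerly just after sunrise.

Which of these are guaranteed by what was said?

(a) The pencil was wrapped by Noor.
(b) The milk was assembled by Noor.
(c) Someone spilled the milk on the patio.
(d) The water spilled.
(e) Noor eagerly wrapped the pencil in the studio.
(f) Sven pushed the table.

(a) Entailed — the original entails any weakening of itself; this just drops 'in the studio', 'just after sunrise', 'eagerly'.
(b) Not entailed — Noor assembled the fence, not the milk; the milk belongs to the spilling event.
(c) Entailed — the original entails any weakening of itself; this just drops 'before lunch', 'clumsily' and generalizes the agent.
(d) Not entailed — the milk is what spilled, not the water.
(e) Entailed — the original entails any weakening of itself; this just drops 'just after sunrise'.
(f) Not entailed — the passage has Noor pushing the table, not Sven.

(a), (c), (e)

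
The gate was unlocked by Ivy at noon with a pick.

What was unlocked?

'the gate' marks the patient of the unlocking event.

the gate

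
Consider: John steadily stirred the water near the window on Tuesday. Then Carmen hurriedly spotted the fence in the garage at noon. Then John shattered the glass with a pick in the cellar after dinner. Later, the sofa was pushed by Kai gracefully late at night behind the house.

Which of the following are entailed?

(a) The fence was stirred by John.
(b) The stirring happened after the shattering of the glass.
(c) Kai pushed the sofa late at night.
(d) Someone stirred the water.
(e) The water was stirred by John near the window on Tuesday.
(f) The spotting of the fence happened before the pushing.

(a) Not entailed — John stirred the water, not the fence; the fence belongs to the spotting event.
(b) Not entailed — the narrative places the stirring before the shattering, not after.
(c) Entailed — the original entails any weakening of itself; this just drops 'gracefully', 'behind the house'.
(d) Entailed — the original entails any weakening of itself; this just drops 'near the window', 'steadily', 'on Tuesday' and generalizes the agent.
(e) Entailed — the original entails any weakening of itself; this just drops 'steadily'.
(f) Entailed — the narrative places the spotting before the pushing.

(c), (d), (e), (f)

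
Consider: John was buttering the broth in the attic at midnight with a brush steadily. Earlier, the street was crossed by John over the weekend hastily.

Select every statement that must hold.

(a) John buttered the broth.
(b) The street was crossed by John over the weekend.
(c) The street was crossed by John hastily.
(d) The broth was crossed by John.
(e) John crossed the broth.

(b), (c)

(a) Not entailed — 'was buttering' is progressive on an accomplishment; it does not entail the completed 'buttered'.
(b) Entailed — the original entails any weakening of itself; this just drops 'hastily'.
(c) Entailed — this follows by dropping conjuncts from the crossing event's description.
(d) Not entailed — John crossed the street, not the broth; the broth belongs to the buttering event.
(e) Not entailed — John crossed the street, not the broth; the broth belongs to the buttering event.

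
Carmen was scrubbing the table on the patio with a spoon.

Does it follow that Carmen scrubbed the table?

yes

'scrub' is atelic; if Carmen was scrubbing the table, then Carmen scrubbed the table (for some time).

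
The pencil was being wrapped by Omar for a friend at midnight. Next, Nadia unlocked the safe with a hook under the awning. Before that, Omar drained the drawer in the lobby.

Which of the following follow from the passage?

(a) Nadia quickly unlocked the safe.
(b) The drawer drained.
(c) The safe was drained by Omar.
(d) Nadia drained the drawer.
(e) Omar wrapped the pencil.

(b)

(a) Not entailed — 'quickly' adds information not in the original event.
(b) Entailed — 'Omar drained the drawer' is causative; it entails the inchoative 'the drawer drained'.
(c) Not entailed — Omar drained the drawer, not the safe; the safe belongs to the unlocking event.
(d) Not entailed — the passage has Omar draining the drawer, not Nadia.
(e) Not entailed — 'was wrapping' is progressive on an accomplishment; it does not entail the completed 'wrapped'.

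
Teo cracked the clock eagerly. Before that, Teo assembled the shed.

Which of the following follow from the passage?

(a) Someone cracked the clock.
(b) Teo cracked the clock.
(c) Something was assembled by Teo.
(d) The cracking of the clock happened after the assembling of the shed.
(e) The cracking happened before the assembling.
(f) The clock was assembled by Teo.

(a), (b), (c), (d)

(a) Entailed — every conjunct here is already in the original cracking event.
(b) Entailed — the original entails any weakening of itself; this just drops 'eagerly'.
(c) Entailed — the original entails any weakening of itself; this just generalizes the patient.
(d) Entailed — the narrative places the assembling before the cracking.
(e) Not entailed — the narrative places the assembling before the cracking, not after.
(f) Not entailed — Teo assembled the shed, not the clock; the clock belongs to the cracking event.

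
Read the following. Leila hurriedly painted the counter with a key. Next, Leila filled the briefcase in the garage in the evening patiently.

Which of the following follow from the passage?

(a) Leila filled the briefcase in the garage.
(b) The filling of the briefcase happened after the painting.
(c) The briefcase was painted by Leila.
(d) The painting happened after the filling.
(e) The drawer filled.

(a), (b)

(a) Entailed — every conjunct here is already in the original filling event.
(b) Entailed — the narrative places the painting before the filling.
(c) Not entailed — Leila painted the counter, not the briefcase; the briefcase belongs to the filling event.
(d) Not entailed — the narrative places the painting before the filling, not after.
(e) Not entailed — the briefcase is what filled, not the drawer.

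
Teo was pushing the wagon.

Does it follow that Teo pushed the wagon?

'push' is atelic; if Teo was pushing the wagon, then Teo pushed the wagon (for some time).

yes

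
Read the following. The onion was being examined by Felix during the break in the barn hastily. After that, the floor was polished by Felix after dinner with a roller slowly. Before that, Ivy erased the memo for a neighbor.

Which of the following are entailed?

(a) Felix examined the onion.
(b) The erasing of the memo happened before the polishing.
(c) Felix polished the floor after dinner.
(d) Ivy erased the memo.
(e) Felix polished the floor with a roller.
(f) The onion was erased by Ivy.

(a) Entailed — 'examine' is an activity; 'was examining' entails that some examining happened, so 'examined' holds.
(b) Entailed — the narrative places the erasing before the polishing.
(c) Entailed — the original entails any weakening of itself; this just drops 'slowly', 'with a roller'.
(d) Entailed — every conjunct here is already in the original erasing event.
(e) Entailed — dropping 'after dinner', 'slowly' leaves a sub-description the original still satisfies.
(f) Not entailed — Ivy erased the memo, not the onion; the onion belongs to the examining event.

(a), (b), (c), (d), (e)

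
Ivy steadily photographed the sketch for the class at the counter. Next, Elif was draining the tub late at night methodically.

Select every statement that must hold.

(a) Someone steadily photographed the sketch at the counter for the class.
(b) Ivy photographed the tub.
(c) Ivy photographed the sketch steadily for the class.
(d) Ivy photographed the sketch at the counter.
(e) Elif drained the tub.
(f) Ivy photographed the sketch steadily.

(a), (c), (d), (f)

(a) Entailed — this follows by dropping conjuncts from the photographing event's description.
(b) Not entailed — Ivy photographed the sketch, not the tub; the tub belongs to the draining event.
(c) Entailed — this follows by dropping conjuncts from the photographing event's description.
(d) Entailed — this follows by dropping conjuncts from the photographing event's description.
(e) Not entailed — 'was draining' is progressive on an accomplishment; it does not entail the completed 'drained'.
(f) Entailed — dropping 'at the counter', 'for the class' leaves a sub-description the original still satisfies.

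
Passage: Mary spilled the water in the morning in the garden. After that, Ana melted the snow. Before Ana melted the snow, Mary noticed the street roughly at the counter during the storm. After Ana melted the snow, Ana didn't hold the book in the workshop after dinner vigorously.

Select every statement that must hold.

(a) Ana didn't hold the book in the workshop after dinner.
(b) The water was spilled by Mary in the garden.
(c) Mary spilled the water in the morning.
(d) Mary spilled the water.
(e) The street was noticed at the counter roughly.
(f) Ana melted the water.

(a) Not entailed — dropping 'vigorously' under negation is not valid — the original leaves open that Ana held the book some other way.
(b) Entailed — this follows by dropping conjuncts from the spilling event's description.
(c) Entailed — every conjunct here is already in the original spilling event.
(d) Entailed — every conjunct here is already in the original spilling event.
(e) Entailed — dropping 'during the storm' and generalizing the agent leaves a sub-description the original still satisfies.
(f) Not entailed — Ana melted the snow, not the water; the water belongs to the spilling event.

(b), (c), (d), (e)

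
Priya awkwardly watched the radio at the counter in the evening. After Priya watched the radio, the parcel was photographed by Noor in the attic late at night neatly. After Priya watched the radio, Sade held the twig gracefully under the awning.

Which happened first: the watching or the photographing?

The connectives place the watching before the photographing.

the watching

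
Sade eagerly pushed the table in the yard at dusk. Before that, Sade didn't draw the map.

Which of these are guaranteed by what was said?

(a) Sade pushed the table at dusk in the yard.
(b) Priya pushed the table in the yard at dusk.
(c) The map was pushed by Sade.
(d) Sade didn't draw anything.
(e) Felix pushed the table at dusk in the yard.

(a)

(a) Entailed — this follows by dropping conjuncts from the pushing event's description.
(b) Not entailed — the passage has Sade pushing the table, not Priya.
(c) Not entailed — Sade pushed the table, not the map; the map belongs to the drawing event.
(d) Not entailed — the original only denies this specific event; Sade may have drawn something else.
(e) Not entailed — the passage has Sade pushing the table, not Felix.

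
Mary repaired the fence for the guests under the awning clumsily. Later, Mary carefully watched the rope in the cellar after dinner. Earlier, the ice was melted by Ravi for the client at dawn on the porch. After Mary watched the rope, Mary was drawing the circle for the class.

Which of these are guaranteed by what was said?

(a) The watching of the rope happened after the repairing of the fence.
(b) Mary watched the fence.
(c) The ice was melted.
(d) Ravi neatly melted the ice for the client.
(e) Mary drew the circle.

(a) Entailed — the narrative places the repairing before the watching.
(b) Not entailed — Mary watched the rope, not the fence; the fence belongs to the repairing event.
(c) Entailed — dropping 'for the client', 'on the porch', 'at dawn' and generalizing the agent leaves a sub-description the original still satisfies.
(d) Not entailed — 'neatly' adds information not in the original event.
(e) Not entailed — 'was drawing' is progressive on an accomplishment; it does not entail the completed 'drew'.

(a), (c)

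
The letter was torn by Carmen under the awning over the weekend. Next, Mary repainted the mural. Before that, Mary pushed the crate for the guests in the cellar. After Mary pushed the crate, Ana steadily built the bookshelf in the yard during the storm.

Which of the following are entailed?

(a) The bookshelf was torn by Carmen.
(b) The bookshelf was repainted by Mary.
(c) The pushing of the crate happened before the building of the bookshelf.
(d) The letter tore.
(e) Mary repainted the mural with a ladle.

(c), (d)

(a) Not entailed — Carmen tore the letter, not the bookshelf; the bookshelf belongs to the building event.
(b) Not entailed — Mary repainted the mural, not the bookshelf; the bookshelf belongs to the building event.
(c) Entailed — the narrative places the pushing before the building.
(d) Entailed — 'Carmen tore the letter' is causative; it entails the inchoative 'the letter tore'.
(e) Not entailed — 'with a ladle' adds information not in the original event.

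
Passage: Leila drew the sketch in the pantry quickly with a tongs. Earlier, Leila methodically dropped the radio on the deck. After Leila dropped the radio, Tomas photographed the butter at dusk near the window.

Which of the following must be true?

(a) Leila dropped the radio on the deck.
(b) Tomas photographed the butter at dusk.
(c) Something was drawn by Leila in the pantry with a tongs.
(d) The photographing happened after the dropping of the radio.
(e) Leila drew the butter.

(a), (b), (c), (d)

(a) Entailed — the original entails any weakening of itself; this just drops 'methodically'.
(b) Entailed — every conjunct here is already in the original photographing event.
(c) Entailed — this follows by dropping conjuncts from the drawing event's description.
(d) Entailed — the narrative places the dropping before the photographing.
(e) Not entailed — Leila drew the sketch, not the butter; the butter belongs to the photographing event.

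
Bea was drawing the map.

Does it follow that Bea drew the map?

no

'was drawing' is progressive; for an accomplishment like 'draw the map', it doesn't entail completion.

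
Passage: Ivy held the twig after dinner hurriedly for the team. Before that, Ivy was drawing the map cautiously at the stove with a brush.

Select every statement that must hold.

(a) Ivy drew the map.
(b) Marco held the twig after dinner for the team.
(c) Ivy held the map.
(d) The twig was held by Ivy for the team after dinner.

(d)

(a) Not entailed — 'was drawing' is progressive on an accomplishment; it does not entail the completed 'drew'.
(b) Not entailed — the passage has Ivy holding the twig, not Marco.
(c) Not entailed — Ivy held the twig, not the map; the map belongs to the drawing event.
(d) Entailed — this follows by dropping conjuncts from the holding event's description.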